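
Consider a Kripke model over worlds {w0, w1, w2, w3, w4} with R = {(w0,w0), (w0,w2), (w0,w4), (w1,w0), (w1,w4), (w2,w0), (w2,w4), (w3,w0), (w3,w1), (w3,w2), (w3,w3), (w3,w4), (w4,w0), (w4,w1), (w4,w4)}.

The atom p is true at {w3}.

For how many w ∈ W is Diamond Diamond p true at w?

w0: successors {w0, w2, w4}; Diamond p there: w0:F, w2:F, w4:F. ✗
w1: successors {w0, w4}; Diamond p there: w0:F, w4:F. ✗
w2: successors {w0, w4}; Diamond p there: w0:F, w4:F. ✗
w3: successors {w0, w1, w2, w3, w4}; Diamond p there: w0:F, w1:F, w2:F, w3:T, w4:F. ✓
w4: successors {w0, w1, w4}; Diamond p there: w0:F, w1:F, w4:F. ✗
Satisfying worlds: {w3}.

1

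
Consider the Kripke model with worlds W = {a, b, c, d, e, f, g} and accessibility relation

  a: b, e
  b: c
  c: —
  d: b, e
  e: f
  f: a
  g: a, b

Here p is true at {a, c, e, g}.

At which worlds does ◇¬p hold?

a: successors {b, e}; ¬p there: b:T, e:F. ✓
b: successors {c}; ¬p there: c:F. ✗
c: no successors, so ◇¬p fails. ✗
d: successors {b, e}; ¬p there: b:T, e:F. ✓
e: successors {f}; ¬p there: f:T. ✓
f: successors {a}; ¬p there: a:F. ✗
g: successors {a, b}; ¬p there: a:F, b:T. ✓

{a, d, e, g}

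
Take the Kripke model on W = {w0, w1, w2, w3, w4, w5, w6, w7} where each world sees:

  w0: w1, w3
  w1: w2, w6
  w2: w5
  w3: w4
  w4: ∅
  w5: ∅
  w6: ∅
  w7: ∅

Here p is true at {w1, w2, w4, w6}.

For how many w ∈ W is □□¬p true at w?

w0: successors {w1, w3}; □¬p there: w1:F, w3:F. ✗
w1: successors {w2, w6}; □¬p there: w2:T, w6:T. ✓
w2: successors {w5}; □¬p there: w5:T. ✓
w3: successors {w4}; □¬p there: w4:T. ✓
w4: no successors, so □□¬p holds vacuously. ✓
w5: no successors, so □□¬p holds vacuously. ✓
w6: no successors, so □□¬p holds vacuously. ✓
w7: no successors, so □□¬p holds vacuously. ✓
Satisfying worlds: {w1, w2, w3, w4, w5, w6, w7}.

7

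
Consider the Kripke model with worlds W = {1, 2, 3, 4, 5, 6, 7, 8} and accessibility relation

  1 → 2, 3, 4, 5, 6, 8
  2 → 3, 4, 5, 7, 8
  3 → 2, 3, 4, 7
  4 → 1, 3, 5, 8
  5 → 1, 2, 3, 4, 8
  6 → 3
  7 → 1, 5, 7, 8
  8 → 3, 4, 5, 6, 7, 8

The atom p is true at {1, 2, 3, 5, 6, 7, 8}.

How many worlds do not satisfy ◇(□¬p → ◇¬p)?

1: successors {2, 3, 4, 5, 6, 8}; □¬p → ◇¬p there: 2:T, 3:T, 4:T, 5:T, 6:T, 8:T. ✓
2: successors {3, 4, 5, 7, 8}; □¬p → ◇¬p there: 3:T, 4:T, 5:T, 7:T, 8:T. ✓
3: successors {2, 3, 4, 7}; □¬p → ◇¬p there: 2:T, 3:T, 4:T, 7:T. ✓
4: successors {1, 3, 5, 8}; □¬p → ◇¬p there: 1:T, 3:T, 5:T, 8:T. ✓
5: successors {1, 2, 3, 4, 8}; □¬p → ◇¬p there: 1:T, 2:T, 3:T, 4:T, 8:T. ✓
6: successors {3}; □¬p → ◇¬p there: 3:T. ✓
7: successors {1, 5, 7, 8}; □¬p → ◇¬p there: 1:T, 5:T, 7:T, 8:T. ✓
8: successors {3, 4, 5, 6, 7, 8}; □¬p → ◇¬p there: 3:T, 4:T, 5:T, 6:T, 7:T, 8:T. ✓
Satisfying worlds: {1, 2, 3, 4, 5, 6, 7, 8}.
So ◇(□¬p → ◇¬p) fails at the other 0 worlds.

0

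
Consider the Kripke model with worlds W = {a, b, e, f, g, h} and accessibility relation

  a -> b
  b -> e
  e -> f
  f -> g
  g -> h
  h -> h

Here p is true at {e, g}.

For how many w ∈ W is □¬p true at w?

4

a: successors {b}; ¬p there: b:T. ✓
b: successors {e}; ¬p there: e:F. ✗
e: successors {f}; ¬p there: f:T. ✓
f: successors {g}; ¬p there: g:F. ✗
g: successors {h}; ¬p there: h:T. ✓
h: successors {h}; ¬p there: h:T. ✓
Satisfying worlds: {a, e, g, h}.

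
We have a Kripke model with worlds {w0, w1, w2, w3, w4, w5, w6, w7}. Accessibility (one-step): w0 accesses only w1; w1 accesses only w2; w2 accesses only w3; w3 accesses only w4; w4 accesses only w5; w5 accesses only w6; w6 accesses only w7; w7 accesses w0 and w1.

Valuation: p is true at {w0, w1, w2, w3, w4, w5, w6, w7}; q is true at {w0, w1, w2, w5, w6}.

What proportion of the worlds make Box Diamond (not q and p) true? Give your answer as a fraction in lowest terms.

3/8

w0: successors {w1}; Diamond (not q and p) there: w1:F. ✗
w1: successors {w2}; Diamond (not q and p) there: w2:T. ✓
w2: successors {w3}; Diamond (not q and p) there: w3:T. ✓
w3: successors {w4}; Diamond (not q and p) there: w4:F. ✗
w4: successors {w5}; Diamond (not q and p) there: w5:F. ✗
w5: successors {w6}; Diamond (not q and p) there: w6:T. ✓
w6: successors {w7}; Diamond (not q and p) there: w7:F. ✗
w7: successors {w0, w1}; Diamond (not q and p) there: w0:F, w1:F. ✗
That's 3 of 8 worlds, so 3/8.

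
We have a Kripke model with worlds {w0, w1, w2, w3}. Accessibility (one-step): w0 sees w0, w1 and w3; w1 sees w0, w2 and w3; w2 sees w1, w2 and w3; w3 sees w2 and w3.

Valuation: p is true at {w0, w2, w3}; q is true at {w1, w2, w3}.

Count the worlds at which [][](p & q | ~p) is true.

1

w0: successors {w0, w1, w3}; [](p & q | ~p) there: w0:F, w1:F, w3:T. ✗
w1: successors {w0, w2, w3}; [](p & q | ~p) there: w0:F, w2:T, w3:T. ✗
w2: successors {w1, w2, w3}; [](p & q | ~p) there: w1:F, w2:T, w3:T. ✗
w3: successors {w2, w3}; [](p & q | ~p) there: w2:T, w3:T. ✓
Satisfying worlds: {w3}.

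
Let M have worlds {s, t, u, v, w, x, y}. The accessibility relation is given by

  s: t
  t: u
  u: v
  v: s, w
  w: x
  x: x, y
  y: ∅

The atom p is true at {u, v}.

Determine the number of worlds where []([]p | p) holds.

s: successors {t}; []p | p there: t:T. ✓
t: successors {u}; []p | p there: u:T. ✓
u: successors {v}; []p | p there: v:T. ✓
v: successors {s, w}; []p | p there: s:F, w:F. ✗
w: successors {x}; []p | p there: x:F. ✗
x: successors {x, y}; []p | p there: x:F, y:T. ✗
y: no successors, so []([]p | p) holds vacuously. ✓
Satisfying worlds: {s, t, u, y}.

4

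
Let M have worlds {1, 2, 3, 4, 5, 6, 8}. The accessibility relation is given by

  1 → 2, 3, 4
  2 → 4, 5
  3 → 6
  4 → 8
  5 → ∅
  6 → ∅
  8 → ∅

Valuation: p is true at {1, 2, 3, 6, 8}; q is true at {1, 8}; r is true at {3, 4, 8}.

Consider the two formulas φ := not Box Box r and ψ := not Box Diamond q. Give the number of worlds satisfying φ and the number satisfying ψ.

For not Box Box r:
1: Box Box r is F. ✓
2: Box Box r is T. ✗
3: Box Box r is T. ✗
4: Box Box r is T. ✗
5: Box Box r is T. ✗
6: Box Box r is T. ✗
8: Box Box r is T. ✗
— 1 world.
For not Box Diamond q:
1: Box Diamond q is F. ✓
2: Box Diamond q is F. ✓
3: Box Diamond q is F. ✓
4: Box Diamond q is F. ✓
5: Box Diamond q is T. ✗
6: Box Diamond q is T. ✗
8: Box Diamond q is T. ✗
— 4 worlds.

1 and 4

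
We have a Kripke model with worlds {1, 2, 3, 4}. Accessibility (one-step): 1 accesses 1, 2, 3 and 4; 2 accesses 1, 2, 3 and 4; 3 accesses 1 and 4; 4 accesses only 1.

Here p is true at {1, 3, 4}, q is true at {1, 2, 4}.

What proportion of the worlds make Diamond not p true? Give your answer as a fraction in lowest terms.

1/2

1: successors {1, 2, 3, 4}; not p there: 1:F, 2:T, 3:F, 4:F. ✓
2: successors {1, 2, 3, 4}; not p there: 1:F, 2:T, 3:F, 4:F. ✓
3: successors {1, 4}; not p there: 1:F, 4:F. ✗
4: successors {1}; not p there: 1:F. ✗
That's 2 of 4 worlds, so 2/4 = 1/2.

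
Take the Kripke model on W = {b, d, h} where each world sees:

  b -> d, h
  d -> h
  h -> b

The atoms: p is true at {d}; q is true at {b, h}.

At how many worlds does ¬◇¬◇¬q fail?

2

b: ◇¬◇¬q is T. ✗
d: ◇¬◇¬q is T. ✗
h: ◇¬◇¬q is F. ✓
Satisfying worlds: {h}.
So ¬◇¬◇¬q fails at the other 2 worlds.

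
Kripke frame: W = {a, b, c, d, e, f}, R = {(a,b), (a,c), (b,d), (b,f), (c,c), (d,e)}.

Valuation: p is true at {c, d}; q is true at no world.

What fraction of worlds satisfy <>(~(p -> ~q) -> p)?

a: successors {b, c}; ~(p -> ~q) -> p there: b:T, c:T. ✓
b: successors {d, f}; ~(p -> ~q) -> p there: d:T, f:T. ✓
c: successors {c}; ~(p -> ~q) -> p there: c:T. ✓
d: successors {e}; ~(p -> ~q) -> p there: e:T. ✓
e: no successors, so <>(~(p -> ~q) -> p) fails. ✗
f: no successors, so <>(~(p -> ~q) -> p) fails. ✗
That's 4 of 6 worlds, so 4/6 = 2/3.

2/3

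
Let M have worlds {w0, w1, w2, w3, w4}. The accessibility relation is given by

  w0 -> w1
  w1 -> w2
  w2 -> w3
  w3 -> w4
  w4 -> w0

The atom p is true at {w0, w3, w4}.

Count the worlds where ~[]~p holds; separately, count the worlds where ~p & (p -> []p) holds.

For ~[]~p:
w0: []~p is T. ✗
w1: []~p is T. ✗
w2: []~p is F. ✓
w3: []~p is F. ✓
w4: []~p is F. ✓
— 3 worlds.
For ~p & (p -> []p):
w0: ~p is F, p -> []p is F. ✗
w1: ~p is T, p -> []p is T. ✓
w2: ~p is T, p -> []p is T. ✓
w3: ~p is F, p -> []p is T. ✗
w4: ~p is F, p -> []p is T. ✗
— 2 worlds.

3 and 2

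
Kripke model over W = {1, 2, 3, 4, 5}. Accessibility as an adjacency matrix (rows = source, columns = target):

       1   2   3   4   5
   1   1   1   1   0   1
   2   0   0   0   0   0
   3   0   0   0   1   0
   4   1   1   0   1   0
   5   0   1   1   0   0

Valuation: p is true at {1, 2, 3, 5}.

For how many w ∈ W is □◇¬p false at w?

1: successors {1, 2, 3, 5}; ◇¬p there: 1:F, 2:F, 3:T, 5:F. ✗
2: no successors, so □◇¬p holds vacuously. ✓
3: successors {4}; ◇¬p there: 4:T. ✓
4: successors {1, 2, 4}; ◇¬p there: 1:F, 2:F, 4:T. ✗
5: successors {2, 3}; ◇¬p there: 2:F, 3:T. ✗
Satisfying worlds: {2, 3}.
So □◇¬p fails at the other 3 worlds.

3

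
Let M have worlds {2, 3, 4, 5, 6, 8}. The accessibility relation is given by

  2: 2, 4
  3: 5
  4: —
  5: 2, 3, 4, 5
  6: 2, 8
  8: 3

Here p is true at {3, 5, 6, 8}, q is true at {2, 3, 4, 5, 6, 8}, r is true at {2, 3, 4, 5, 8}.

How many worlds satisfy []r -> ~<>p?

2: []r is T, ~<>p is T. ✓
3: []r is T, ~<>p is F. ✗
4: []r is T, ~<>p is T. ✓
5: []r is T, ~<>p is F. ✗
6: []r is T, ~<>p is F. ✗
8: []r is T, ~<>p is F. ✗
Satisfying worlds: {2, 4}.

2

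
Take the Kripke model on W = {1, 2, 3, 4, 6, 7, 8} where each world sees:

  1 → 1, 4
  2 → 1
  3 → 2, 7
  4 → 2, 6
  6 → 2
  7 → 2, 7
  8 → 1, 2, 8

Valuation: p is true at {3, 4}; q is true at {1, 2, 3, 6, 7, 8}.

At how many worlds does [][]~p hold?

1: successors {1, 4}; []~p there: 1:F, 4:T. ✗
2: successors {1}; []~p there: 1:F. ✗
3: successors {2, 7}; []~p there: 2:T, 7:T. ✓
4: successors {2, 6}; []~p there: 2:T, 6:T. ✓
6: successors {2}; []~p there: 2:T. ✓
7: successors {2, 7}; []~p there: 2:T, 7:T. ✓
8: successors {1, 2, 8}; []~p there: 1:F, 2:T, 8:T. ✗
Satisfying worlds: {3, 4, 6, 7}.

4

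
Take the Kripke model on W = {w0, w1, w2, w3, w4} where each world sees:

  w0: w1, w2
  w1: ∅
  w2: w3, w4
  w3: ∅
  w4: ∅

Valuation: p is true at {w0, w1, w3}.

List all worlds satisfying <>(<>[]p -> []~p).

{w0, w2}

w0: successors {w1, w2}; <>[]p -> []~p there: w1:T, w2:F. ✓
w1: no successors, so <>(<>[]p -> []~p) fails. ✗
w2: successors {w3, w4}; <>[]p -> []~p there: w3:T, w4:T. ✓
w3: no successors, so <>(<>[]p -> []~p) fails. ✗
w4: no successors, so <>(<>[]p -> []~p) fails. ✗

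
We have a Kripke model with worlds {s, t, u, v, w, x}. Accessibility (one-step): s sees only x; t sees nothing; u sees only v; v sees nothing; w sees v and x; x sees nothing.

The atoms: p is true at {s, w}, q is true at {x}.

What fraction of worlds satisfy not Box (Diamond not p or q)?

s: Box (Diamond not p or q) is T. ✗
t: Box (Diamond not p or q) is T. ✗
u: Box (Diamond not p or q) is F. ✓
v: Box (Diamond not p or q) is T. ✗
w: Box (Diamond not p or q) is F. ✓
x: Box (Diamond not p or q) is T. ✗
That's 2 of 6 worlds, so 2/6 = 1/3.

1/3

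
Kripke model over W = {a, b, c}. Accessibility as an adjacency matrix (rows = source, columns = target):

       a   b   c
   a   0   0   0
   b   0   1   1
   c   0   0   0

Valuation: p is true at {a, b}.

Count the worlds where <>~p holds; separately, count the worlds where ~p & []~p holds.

For <>~p:
a: no successors, so <>~p fails. ✗
b: successors {b, c}; ~p there: b:F, c:T. ✓
c: no successors, so <>~p fails. ✗
— 1 world.
For ~p & []~p:
a: ~p is F, []~p is T. ✗
b: ~p is F, []~p is F. ✗
c: ~p is T, []~p is T. ✓
— 1 world.

1 and 1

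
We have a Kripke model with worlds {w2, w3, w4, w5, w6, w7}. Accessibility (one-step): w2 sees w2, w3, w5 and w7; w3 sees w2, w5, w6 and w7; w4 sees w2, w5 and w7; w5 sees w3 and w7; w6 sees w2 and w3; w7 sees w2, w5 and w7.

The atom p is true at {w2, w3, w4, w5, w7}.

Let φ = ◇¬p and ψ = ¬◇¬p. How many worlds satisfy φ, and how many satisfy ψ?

For ◇¬p:
w2: successors {w2, w3, w5, w7}; ¬p there: w2:F, w3:F, w5:F, w7:F. ✗
w3: successors {w2, w5, w6, w7}; ¬p there: w2:F, w5:F, w6:T, w7:F. ✓
w4: successors {w2, w5, w7}; ¬p there: w2:F, w5:F, w7:F. ✗
w5: successors {w3, w7}; ¬p there: w3:F, w7:F. ✗
w6: successors {w2, w3}; ¬p there: w2:F, w3:F. ✗
w7: successors {w2, w5, w7}; ¬p there: w2:F, w5:F, w7:F. ✗
— 1 world.
For ¬◇¬p:
w2: ◇¬p is F. ✓
w3: ◇¬p is T. ✗
w4: ◇¬p is F. ✓
w5: ◇¬p is F. ✓
w6: ◇¬p is F. ✓
w7: ◇¬p is F. ✓
— 5 worlds.

1 and 5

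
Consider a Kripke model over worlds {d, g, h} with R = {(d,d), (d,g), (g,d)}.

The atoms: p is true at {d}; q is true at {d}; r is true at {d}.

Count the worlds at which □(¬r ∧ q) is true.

1

d: successors {d, g}; ¬r ∧ q there: d:F, g:F. ✗
g: successors {d}; ¬r ∧ q there: d:F. ✗
h: no successors, so □(¬r ∧ q) holds vacuously. ✓
Satisfying worlds: {h}.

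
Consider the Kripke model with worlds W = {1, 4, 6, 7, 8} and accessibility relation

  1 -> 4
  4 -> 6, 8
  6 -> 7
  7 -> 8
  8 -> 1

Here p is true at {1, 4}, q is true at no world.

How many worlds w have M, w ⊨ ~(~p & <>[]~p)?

1: ~p & <>[]~p is F. ✓
4: ~p & <>[]~p is F. ✓
6: ~p & <>[]~p is T. ✗
7: ~p & <>[]~p is F. ✓
8: ~p & <>[]~p is F. ✓
Satisfying worlds: {1, 4, 7, 8}.

4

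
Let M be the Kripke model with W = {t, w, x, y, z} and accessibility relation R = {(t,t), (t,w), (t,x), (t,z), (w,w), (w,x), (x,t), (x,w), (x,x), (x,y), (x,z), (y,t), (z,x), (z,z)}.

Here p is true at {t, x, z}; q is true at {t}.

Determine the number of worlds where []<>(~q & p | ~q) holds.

t: successors {t, w, x, z}; <>(~q & p | ~q) there: t:T, w:T, x:T, z:T. ✓
w: successors {w, x}; <>(~q & p | ~q) there: w:T, x:T. ✓
x: successors {t, w, x, y, z}; <>(~q & p | ~q) there: t:T, w:T, x:T, y:F, z:T. ✗
y: successors {t}; <>(~q & p | ~q) there: t:T. ✓
z: successors {x, z}; <>(~q & p | ~q) there: x:T, z:T. ✓
Satisfying worlds: {t, w, y, z}.

4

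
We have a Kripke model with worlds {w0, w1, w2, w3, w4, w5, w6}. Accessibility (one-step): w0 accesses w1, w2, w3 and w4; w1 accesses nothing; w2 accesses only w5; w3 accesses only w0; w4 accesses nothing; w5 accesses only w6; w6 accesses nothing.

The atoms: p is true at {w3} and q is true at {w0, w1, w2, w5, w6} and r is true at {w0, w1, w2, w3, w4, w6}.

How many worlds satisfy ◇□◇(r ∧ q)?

2

w0: successors {w1, w2, w3, w4}; □◇(r ∧ q) there: w1:T, w2:T, w3:T, w4:T. ✓
w1: no successors, so ◇□◇(r ∧ q) fails. ✗
w2: successors {w5}; □◇(r ∧ q) there: w5:F. ✗
w3: successors {w0}; □◇(r ∧ q) there: w0:F. ✗
w4: no successors, so ◇□◇(r ∧ q) fails. ✗
w5: successors {w6}; □◇(r ∧ q) there: w6:T. ✓
w6: no successors, so ◇□◇(r ∧ q) fails. ✗
Satisfying worlds: {w0, w5}.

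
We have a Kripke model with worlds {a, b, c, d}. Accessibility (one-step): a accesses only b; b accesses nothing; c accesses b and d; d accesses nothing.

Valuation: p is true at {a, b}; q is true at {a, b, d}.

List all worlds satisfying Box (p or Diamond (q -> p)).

a: successors {b}; p or Diamond (q -> p) there: b:T. ✓
b: no successors, so Box (p or Diamond (q -> p)) holds vacuously. ✓
c: successors {b, d}; p or Diamond (q -> p) there: b:T, d:F. ✗
d: no successors, so Box (p or Diamond (q -> p)) holds vacuously. ✓

{a, b, d}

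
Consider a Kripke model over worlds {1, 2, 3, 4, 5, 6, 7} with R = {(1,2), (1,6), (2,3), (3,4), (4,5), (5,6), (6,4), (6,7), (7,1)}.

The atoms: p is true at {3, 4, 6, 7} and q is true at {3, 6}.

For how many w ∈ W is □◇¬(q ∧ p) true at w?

1: successors {2, 6}; ◇¬(q ∧ p) there: 2:F, 6:T. ✗
2: successors {3}; ◇¬(q ∧ p) there: 3:T. ✓
3: successors {4}; ◇¬(q ∧ p) there: 4:T. ✓
4: successors {5}; ◇¬(q ∧ p) there: 5:F. ✗
5: successors {6}; ◇¬(q ∧ p) there: 6:T. ✓
6: successors {4, 7}; ◇¬(q ∧ p) there: 4:T, 7:T. ✓
7: successors {1}; ◇¬(q ∧ p) there: 1:T. ✓
Satisfying worlds: {2, 3, 5, 6, 7}.

5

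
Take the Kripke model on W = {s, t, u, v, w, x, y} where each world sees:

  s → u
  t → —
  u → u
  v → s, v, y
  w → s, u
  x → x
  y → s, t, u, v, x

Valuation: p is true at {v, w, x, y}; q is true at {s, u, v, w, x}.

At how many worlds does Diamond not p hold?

s: successors {u}; not p there: u:T. ✓
t: no successors, so Diamond not p fails. ✗
u: successors {u}; not p there: u:T. ✓
v: successors {s, v, y}; not p there: s:T, v:F, y:F. ✓
w: successors {s, u}; not p there: s:T, u:T. ✓
x: successors {x}; not p there: x:F. ✗
y: successors {s, t, u, v, x}; not p there: s:T, t:T, u:T, v:F, x:F. ✓
Satisfying worlds: {s, u, v, w, y}.

5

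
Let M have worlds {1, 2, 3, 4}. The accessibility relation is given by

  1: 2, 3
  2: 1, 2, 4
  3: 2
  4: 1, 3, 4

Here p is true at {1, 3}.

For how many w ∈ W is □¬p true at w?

1

1: successors {2, 3}; ¬p there: 2:T, 3:F. ✗
2: successors {1, 2, 4}; ¬p there: 1:F, 2:T, 4:T. ✗
3: successors {2}; ¬p there: 2:T. ✓
4: successors {1, 3, 4}; ¬p there: 1:F, 3:F, 4:T. ✗
Satisfying worlds: {3}.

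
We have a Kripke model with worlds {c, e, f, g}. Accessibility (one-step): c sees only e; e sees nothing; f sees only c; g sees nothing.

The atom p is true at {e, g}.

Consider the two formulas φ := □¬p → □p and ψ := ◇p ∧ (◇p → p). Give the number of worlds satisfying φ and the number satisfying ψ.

For □¬p → □p:
c: □¬p is F, □p is T. ✓
e: □¬p is T, □p is T. ✓
f: □¬p is T, □p is F. ✗
g: □¬p is T, □p is T. ✓
— 3 worlds.
For ◇p ∧ (◇p → p):
c: ◇p is T, ◇p → p is F. ✗
e: ◇p is F, ◇p → p is T. ✗
f: ◇p is F, ◇p → p is T. ✗
g: ◇p is F, ◇p → p is T. ✗
— 0 worlds.

3 and 0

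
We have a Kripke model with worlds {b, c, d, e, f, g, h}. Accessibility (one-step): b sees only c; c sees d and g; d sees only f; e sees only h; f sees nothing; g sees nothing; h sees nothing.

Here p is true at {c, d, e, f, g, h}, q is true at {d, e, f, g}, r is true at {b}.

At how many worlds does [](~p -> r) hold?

7

b: successors {c}; ~p -> r there: c:T. ✓
c: successors {d, g}; ~p -> r there: d:T, g:T. ✓
d: successors {f}; ~p -> r there: f:T. ✓
e: successors {h}; ~p -> r there: h:T. ✓
f: no successors, so [](~p -> r) holds vacuously. ✓
g: no successors, so [](~p -> r) holds vacuously. ✓
h: no successors, so [](~p -> r) holds vacuously. ✓
Satisfying worlds: {b, c, d, e, f, g, h}.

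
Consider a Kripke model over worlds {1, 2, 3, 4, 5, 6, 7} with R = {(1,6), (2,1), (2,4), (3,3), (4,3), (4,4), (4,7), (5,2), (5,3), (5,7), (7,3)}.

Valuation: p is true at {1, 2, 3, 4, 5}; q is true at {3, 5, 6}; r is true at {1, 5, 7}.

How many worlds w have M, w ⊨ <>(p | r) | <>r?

1: <>(p | r) is F, <>r is F. ✗
2: <>(p | r) is T, <>r is T. ✓
3: <>(p | r) is T, <>r is F. ✓
4: <>(p | r) is T, <>r is T. ✓
5: <>(p | r) is T, <>r is T. ✓
6: <>(p | r) is F, <>r is F. ✗
7: <>(p | r) is T, <>r is F. ✓
Satisfying worlds: {2, 3, 4, 5, 7}.

5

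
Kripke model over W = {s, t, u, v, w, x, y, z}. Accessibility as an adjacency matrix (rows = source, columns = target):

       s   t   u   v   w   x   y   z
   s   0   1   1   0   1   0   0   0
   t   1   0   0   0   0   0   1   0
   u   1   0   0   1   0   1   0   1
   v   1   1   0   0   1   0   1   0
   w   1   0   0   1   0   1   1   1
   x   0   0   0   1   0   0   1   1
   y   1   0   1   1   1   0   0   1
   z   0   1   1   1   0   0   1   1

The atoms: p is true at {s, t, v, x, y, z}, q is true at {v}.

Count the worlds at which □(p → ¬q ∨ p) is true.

s: successors {t, u, w}; p → ¬q ∨ p there: t:T, u:T, w:T. ✓
t: successors {s, y}; p → ¬q ∨ p there: s:T, y:T. ✓
u: successors {s, v, x, z}; p → ¬q ∨ p there: s:T, v:T, x:T, z:T. ✓
v: successors {s, t, w, y}; p → ¬q ∨ p there: s:T, t:T, w:T, y:T. ✓
w: successors {s, v, x, y, z}; p → ¬q ∨ p there: s:T, v:T, x:T, y:T, z:T. ✓
x: successors {v, y, z}; p → ¬q ∨ p there: v:T, y:T, z:T. ✓
y: successors {s, u, v, w, z}; p → ¬q ∨ p there: s:T, u:T, v:T, w:T, z:T. ✓
z: successors {t, u, v, y, z}; p → ¬q ∨ p there: t:T, u:T, v:T, y:T, z:T. ✓
Satisfying worlds: {s, t, u, v, w, x, y, z}.

8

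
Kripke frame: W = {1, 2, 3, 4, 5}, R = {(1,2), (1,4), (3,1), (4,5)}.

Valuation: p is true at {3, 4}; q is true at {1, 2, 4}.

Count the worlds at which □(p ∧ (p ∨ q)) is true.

1: successors {2, 4}; p ∧ (p ∨ q) there: 2:F, 4:T. ✗
2: no successors, so □(p ∧ (p ∨ q)) holds vacuously. ✓
3: successors {1}; p ∧ (p ∨ q) there: 1:F. ✗
4: successors {5}; p ∧ (p ∨ q) there: 5:F. ✗
5: no successors, so □(p ∧ (p ∨ q)) holds vacuously. ✓
Satisfying worlds: {2, 5}.

2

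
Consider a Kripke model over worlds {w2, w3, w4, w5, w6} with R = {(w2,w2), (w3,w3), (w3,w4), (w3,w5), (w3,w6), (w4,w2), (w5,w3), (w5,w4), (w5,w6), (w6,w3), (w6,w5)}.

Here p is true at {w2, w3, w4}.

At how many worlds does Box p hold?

w2: successors {w2}; p there: w2:T. ✓
w3: successors {w3, w4, w5, w6}; p there: w3:T, w4:T, w5:F, w6:F. ✗
w4: successors {w2}; p there: w2:T. ✓
w5: successors {w3, w4, w6}; p there: w3:T, w4:T, w6:F. ✗
w6: successors {w3, w5}; p there: w3:T, w5:F. ✗
Satisfying worlds: {w2, w4}.

2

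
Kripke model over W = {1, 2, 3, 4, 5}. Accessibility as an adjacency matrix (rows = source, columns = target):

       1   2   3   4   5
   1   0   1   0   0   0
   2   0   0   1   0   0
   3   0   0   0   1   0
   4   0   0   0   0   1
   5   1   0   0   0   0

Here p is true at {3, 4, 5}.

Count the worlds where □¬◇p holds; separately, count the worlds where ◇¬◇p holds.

For □¬◇p:
1: successors {2}; ¬◇p there: 2:F. ✗
2: successors {3}; ¬◇p there: 3:F. ✗
3: successors {4}; ¬◇p there: 4:F. ✗
4: successors {5}; ¬◇p there: 5:T. ✓
5: successors {1}; ¬◇p there: 1:T. ✓
— 2 worlds.
For ◇¬◇p:
1: successors {2}; ¬◇p there: 2:F. ✗
2: successors {3}; ¬◇p there: 3:F. ✗
3: successors {4}; ¬◇p there: 4:F. ✗
4: successors {5}; ¬◇p there: 5:T. ✓
5: successors {1}; ¬◇p there: 1:T. ✓
— 2 worlds.

2 and 2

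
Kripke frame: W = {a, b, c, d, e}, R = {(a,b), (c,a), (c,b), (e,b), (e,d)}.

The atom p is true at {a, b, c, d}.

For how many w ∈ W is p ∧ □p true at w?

4

a: p is T, □p is T. ✓
b: p is T, □p is T. ✓
c: p is T, □p is T. ✓
d: p is T, □p is T. ✓
e: p is F, □p is T. ✗
Satisfying worlds: {a, b, c, d}.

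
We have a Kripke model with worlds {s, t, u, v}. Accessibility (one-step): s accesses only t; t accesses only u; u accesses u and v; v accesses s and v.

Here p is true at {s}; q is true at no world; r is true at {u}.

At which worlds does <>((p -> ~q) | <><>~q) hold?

s: successors {t}; (p -> ~q) | <><>~q there: t:T. ✓
t: successors {u}; (p -> ~q) | <><>~q there: u:T. ✓
u: successors {u, v}; (p -> ~q) | <><>~q there: u:T, v:T. ✓
v: successors {s, v}; (p -> ~q) | <><>~q there: s:T, v:T. ✓

{s, t, u, v}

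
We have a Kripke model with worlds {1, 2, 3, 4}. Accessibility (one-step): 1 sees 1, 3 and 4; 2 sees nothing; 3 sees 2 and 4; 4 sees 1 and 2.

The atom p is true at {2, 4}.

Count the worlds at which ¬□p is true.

1: □p is F. ✓
2: □p is T. ✗
3: □p is T. ✗
4: □p is F. ✓
Satisfying worlds: {1, 4}.

2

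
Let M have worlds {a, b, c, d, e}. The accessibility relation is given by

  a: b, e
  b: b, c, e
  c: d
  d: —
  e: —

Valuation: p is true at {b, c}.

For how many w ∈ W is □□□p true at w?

3

a: successors {b, e}; □□p there: b:F, e:T. ✗
b: successors {b, c, e}; □□p there: b:F, c:T, e:T. ✗
c: successors {d}; □□p there: d:T. ✓
d: no successors, so □□□p holds vacuously. ✓
e: no successors, so □□□p holds vacuously. ✓
Satisfying worlds: {c, d, e}.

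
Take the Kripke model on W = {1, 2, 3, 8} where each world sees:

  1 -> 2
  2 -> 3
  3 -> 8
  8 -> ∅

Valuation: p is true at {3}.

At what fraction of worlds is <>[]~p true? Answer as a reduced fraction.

1: successors {2}; []~p there: 2:F. ✗
2: successors {3}; []~p there: 3:T. ✓
3: successors {8}; []~p there: 8:T. ✓
8: no successors, so <>[]~p fails. ✗
That's 2 of 4 worlds, so 2/4 = 1/2.

1/2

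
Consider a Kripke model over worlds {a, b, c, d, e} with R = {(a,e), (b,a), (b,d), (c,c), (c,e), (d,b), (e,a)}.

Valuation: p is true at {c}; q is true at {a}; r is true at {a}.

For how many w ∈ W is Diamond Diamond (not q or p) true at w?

4

a: successors {e}; Diamond (not q or p) there: e:F. ✗
b: successors {a, d}; Diamond (not q or p) there: a:T, d:T. ✓
c: successors {c, e}; Diamond (not q or p) there: c:T, e:F. ✓
d: successors {b}; Diamond (not q or p) there: b:T. ✓
e: successors {a}; Diamond (not q or p) there: a:T. ✓
Satisfying worlds: {b, c, d, e}.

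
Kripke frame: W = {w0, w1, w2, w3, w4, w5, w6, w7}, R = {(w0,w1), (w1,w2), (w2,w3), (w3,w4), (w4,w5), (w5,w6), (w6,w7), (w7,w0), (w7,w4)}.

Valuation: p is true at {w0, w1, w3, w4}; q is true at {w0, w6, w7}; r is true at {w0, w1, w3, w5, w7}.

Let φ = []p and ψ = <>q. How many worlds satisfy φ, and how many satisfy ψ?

4 and 3

For []p:
w0: successors {w1}; p there: w1:T. ✓
w1: successors {w2}; p there: w2:F. ✗
w2: successors {w3}; p there: w3:T. ✓
w3: successors {w4}; p there: w4:T. ✓
w4: successors {w5}; p there: w5:F. ✗
w5: successors {w6}; p there: w6:F. ✗
w6: successors {w7}; p there: w7:F. ✗
w7: successors {w0, w4}; p there: w0:T, w4:T. ✓
— 4 worlds.
For <>q:
w0: successors {w1}; q there: w1:F. ✗
w1: successors {w2}; q there: w2:F. ✗
w2: successors {w3}; q there: w3:F. ✗
w3: successors {w4}; q there: w4:F. ✗
w4: successors {w5}; q there: w5:F. ✗
w5: successors {w6}; q there: w6:T. ✓
w6: successors {w7}; q there: w7:T. ✓
w7: successors {w0, w4}; q there: w0:T, w4:F. ✓
— 3 worlds.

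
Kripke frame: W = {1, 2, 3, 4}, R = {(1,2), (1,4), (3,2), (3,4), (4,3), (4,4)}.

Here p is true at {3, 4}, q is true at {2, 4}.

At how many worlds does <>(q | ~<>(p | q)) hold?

1: successors {2, 4}; q | ~<>(p | q) there: 2:T, 4:T. ✓
2: no successors, so <>(q | ~<>(p | q)) fails. ✗
3: successors {2, 4}; q | ~<>(p | q) there: 2:T, 4:T. ✓
4: successors {3, 4}; q | ~<>(p | q) there: 3:F, 4:T. ✓
Satisfying worlds: {1, 3, 4}.

3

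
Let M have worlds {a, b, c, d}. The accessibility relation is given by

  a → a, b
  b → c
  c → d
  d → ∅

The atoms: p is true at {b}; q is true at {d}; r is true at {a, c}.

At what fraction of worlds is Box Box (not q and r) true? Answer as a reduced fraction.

a: successors {a, b}; Box (not q and r) there: a:F, b:T. ✗
b: successors {c}; Box (not q and r) there: c:F. ✗
c: successors {d}; Box (not q and r) there: d:T. ✓
d: no successors, so Box Box (not q and r) holds vacuously. ✓
That's 2 of 4 worlds, so 2/4 = 1/2.

1/2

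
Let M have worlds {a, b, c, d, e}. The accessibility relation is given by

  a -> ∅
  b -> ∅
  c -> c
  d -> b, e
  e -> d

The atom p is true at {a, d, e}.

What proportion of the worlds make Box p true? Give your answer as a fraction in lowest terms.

a: no successors, so Box p holds vacuously. ✓
b: no successors, so Box p holds vacuously. ✓
c: successors {c}; p there: c:F. ✗
d: successors {b, e}; p there: b:F, e:T. ✗
e: successors {d}; p there: d:T. ✓
That's 3 of 5 worlds, so 3/5.

3/5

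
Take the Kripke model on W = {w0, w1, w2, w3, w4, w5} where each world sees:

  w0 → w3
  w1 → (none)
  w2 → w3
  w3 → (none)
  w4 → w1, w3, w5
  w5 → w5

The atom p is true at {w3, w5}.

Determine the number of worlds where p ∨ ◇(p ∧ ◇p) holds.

3

w0: p is F, ◇(p ∧ ◇p) is F. ✗
w1: p is F, ◇(p ∧ ◇p) is F. ✗
w2: p is F, ◇(p ∧ ◇p) is F. ✗
w3: p is T, ◇(p ∧ ◇p) is F. ✓
w4: p is F, ◇(p ∧ ◇p) is T. ✓
w5: p is T, ◇(p ∧ ◇p) is T. ✓
Satisfying worlds: {w3, w4, w5}.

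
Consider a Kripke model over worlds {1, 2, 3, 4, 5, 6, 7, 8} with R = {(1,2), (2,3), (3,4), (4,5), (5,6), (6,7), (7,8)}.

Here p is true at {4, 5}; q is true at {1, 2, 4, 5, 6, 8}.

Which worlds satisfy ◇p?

{3, 4}

1: successors {2}; p there: 2:F. ✗
2: successors {3}; p there: 3:F. ✗
3: successors {4}; p there: 4:T. ✓
4: successors {5}; p there: 5:T. ✓
5: successors {6}; p there: 6:F. ✗
6: successors {7}; p there: 7:F. ✗
7: successors {8}; p there: 8:F. ✗
8: no successors, so ◇p fails. ✗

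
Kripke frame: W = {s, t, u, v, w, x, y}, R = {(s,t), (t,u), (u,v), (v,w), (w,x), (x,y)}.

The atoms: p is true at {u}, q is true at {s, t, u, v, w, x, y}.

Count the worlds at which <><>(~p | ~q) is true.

4

s: successors {t}; <>(~p | ~q) there: t:F. ✗
t: successors {u}; <>(~p | ~q) there: u:T. ✓
u: successors {v}; <>(~p | ~q) there: v:T. ✓
v: successors {w}; <>(~p | ~q) there: w:T. ✓
w: successors {x}; <>(~p | ~q) there: x:T. ✓
x: successors {y}; <>(~p | ~q) there: y:F. ✗
y: no successors, so <><>(~p | ~q) fails. ✗
Satisfying worlds: {t, u, v, w}.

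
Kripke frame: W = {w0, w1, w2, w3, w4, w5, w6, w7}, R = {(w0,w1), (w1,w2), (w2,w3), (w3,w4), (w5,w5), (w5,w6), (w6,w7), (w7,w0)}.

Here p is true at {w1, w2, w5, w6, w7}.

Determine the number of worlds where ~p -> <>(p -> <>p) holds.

7

w0: ~p is T, <>(p -> <>p) is T. ✓
w1: ~p is F, <>(p -> <>p) is F. ✓
w2: ~p is F, <>(p -> <>p) is T. ✓
w3: ~p is T, <>(p -> <>p) is T. ✓
w4: ~p is T, <>(p -> <>p) is F. ✗
w5: ~p is F, <>(p -> <>p) is T. ✓
w6: ~p is F, <>(p -> <>p) is F. ✓
w7: ~p is F, <>(p -> <>p) is T. ✓
Satisfying worlds: {w0, w1, w2, w3, w5, w6, w7}.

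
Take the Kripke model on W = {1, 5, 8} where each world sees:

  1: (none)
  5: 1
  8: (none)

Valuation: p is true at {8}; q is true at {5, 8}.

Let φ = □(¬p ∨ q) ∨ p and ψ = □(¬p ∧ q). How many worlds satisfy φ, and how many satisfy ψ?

3 and 2

For □(¬p ∨ q) ∨ p:
1: □(¬p ∨ q) is T, p is F. ✓
5: □(¬p ∨ q) is T, p is F. ✓
8: □(¬p ∨ q) is T, p is T. ✓
— 3 worlds.
For □(¬p ∧ q):
1: no successors, so □(¬p ∧ q) holds vacuously. ✓
5: successors {1}; ¬p ∧ q there: 1:F. ✗
8: no successors, so □(¬p ∧ q) holds vacuously. ✓
— 2 worlds.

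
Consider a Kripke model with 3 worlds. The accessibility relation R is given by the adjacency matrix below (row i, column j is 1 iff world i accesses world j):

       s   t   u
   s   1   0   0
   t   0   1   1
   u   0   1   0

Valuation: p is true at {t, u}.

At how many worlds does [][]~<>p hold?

s: successors {s}; []~<>p there: s:T. ✓
t: successors {t, u}; []~<>p there: t:F, u:F. ✗
u: successors {t}; []~<>p there: t:F. ✗
Satisfying worlds: {s}.

1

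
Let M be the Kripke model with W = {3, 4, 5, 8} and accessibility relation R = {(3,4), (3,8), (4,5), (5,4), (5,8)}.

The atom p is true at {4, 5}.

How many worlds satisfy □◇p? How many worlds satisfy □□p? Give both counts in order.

2 and 3

For □◇p:
3: successors {4, 8}; ◇p there: 4:T, 8:F. ✗
4: successors {5}; ◇p there: 5:T. ✓
5: successors {4, 8}; ◇p there: 4:T, 8:F. ✗
8: no successors, so □◇p holds vacuously. ✓
— 2 worlds.
For □□p:
3: successors {4, 8}; □p there: 4:T, 8:T. ✓
4: successors {5}; □p there: 5:F. ✗
5: successors {4, 8}; □p there: 4:T, 8:T. ✓
8: no successors, so □□p holds vacuously. ✓
— 3 worlds.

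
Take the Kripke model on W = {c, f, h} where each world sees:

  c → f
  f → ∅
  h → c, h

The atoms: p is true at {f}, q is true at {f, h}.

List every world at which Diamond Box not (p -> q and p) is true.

{c}

c: successors {f}; Box not (p -> q and p) there: f:T. ✓
f: no successors, so Diamond Box not (p -> q and p) fails. ✗
h: successors {c, h}; Box not (p -> q and p) there: c:F, h:F. ✗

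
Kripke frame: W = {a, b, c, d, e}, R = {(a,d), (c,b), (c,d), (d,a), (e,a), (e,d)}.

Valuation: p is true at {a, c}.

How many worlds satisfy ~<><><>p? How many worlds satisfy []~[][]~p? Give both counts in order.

For ~<><><>p:
a: <><><>p is F. ✓
b: <><><>p is F. ✓
c: <><><>p is F. ✓
d: <><><>p is T. ✗
e: <><><>p is T. ✗
— 3 worlds.
For []~[][]~p:
a: successors {d}; ~[][]~p there: d:F. ✗
b: no successors, so []~[][]~p holds vacuously. ✓
c: successors {b, d}; ~[][]~p there: b:F, d:F. ✗
d: successors {a}; ~[][]~p there: a:T. ✓
e: successors {a, d}; ~[][]~p there: a:T, d:F. ✗
— 2 worlds.

3 and 2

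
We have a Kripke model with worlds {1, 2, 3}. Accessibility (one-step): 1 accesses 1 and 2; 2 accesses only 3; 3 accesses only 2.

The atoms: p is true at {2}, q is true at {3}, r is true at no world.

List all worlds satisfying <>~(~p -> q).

1: successors {1, 2}; ~(~p -> q) there: 1:T, 2:F. ✓
2: successors {3}; ~(~p -> q) there: 3:F. ✗
3: successors {2}; ~(~p -> q) there: 2:F. ✗

{1}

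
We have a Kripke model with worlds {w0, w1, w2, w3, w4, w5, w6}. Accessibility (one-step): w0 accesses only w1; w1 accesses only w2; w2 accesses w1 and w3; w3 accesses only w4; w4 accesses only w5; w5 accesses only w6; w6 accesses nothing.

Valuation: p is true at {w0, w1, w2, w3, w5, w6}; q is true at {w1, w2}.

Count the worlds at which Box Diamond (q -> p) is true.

6

w0: successors {w1}; Diamond (q -> p) there: w1:T. ✓
w1: successors {w2}; Diamond (q -> p) there: w2:T. ✓
w2: successors {w1, w3}; Diamond (q -> p) there: w1:T, w3:T. ✓
w3: successors {w4}; Diamond (q -> p) there: w4:T. ✓
w4: successors {w5}; Diamond (q -> p) there: w5:T. ✓
w5: successors {w6}; Diamond (q -> p) there: w6:F. ✗
w6: no successors, so Box Diamond (q -> p) holds vacuously. ✓
Satisfying worlds: {w0, w1, w2, w3, w4, w6}.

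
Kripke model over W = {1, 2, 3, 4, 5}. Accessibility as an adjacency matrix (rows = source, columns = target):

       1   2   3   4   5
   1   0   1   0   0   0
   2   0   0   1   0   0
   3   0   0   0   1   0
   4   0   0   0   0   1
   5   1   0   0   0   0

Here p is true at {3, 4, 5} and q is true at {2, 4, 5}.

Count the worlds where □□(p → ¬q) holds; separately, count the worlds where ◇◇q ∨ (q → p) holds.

3 and 5

For □□(p → ¬q):
1: successors {2}; □(p → ¬q) there: 2:T. ✓
2: successors {3}; □(p → ¬q) there: 3:F. ✗
3: successors {4}; □(p → ¬q) there: 4:F. ✗
4: successors {5}; □(p → ¬q) there: 5:T. ✓
5: successors {1}; □(p → ¬q) there: 1:T. ✓
— 3 worlds.
For ◇◇q ∨ (q → p):
1: ◇◇q is F, q → p is T. ✓
2: ◇◇q is T, q → p is F. ✓
3: ◇◇q is T, q → p is T. ✓
4: ◇◇q is F, q → p is T. ✓
5: ◇◇q is T, q → p is T. ✓
— 5 worlds.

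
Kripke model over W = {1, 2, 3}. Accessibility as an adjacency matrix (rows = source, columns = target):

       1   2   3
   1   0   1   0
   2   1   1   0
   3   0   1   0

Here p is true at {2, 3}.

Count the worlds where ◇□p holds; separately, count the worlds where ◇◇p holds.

For ◇□p:
1: successors {2}; □p there: 2:F. ✗
2: successors {1, 2}; □p there: 1:T, 2:F. ✓
3: successors {2}; □p there: 2:F. ✗
— 1 world.
For ◇◇p:
1: successors {2}; ◇p there: 2:T. ✓
2: successors {1, 2}; ◇p there: 1:T, 2:T. ✓
3: successors {2}; ◇p there: 2:T. ✓
— 3 worlds.

1 and 3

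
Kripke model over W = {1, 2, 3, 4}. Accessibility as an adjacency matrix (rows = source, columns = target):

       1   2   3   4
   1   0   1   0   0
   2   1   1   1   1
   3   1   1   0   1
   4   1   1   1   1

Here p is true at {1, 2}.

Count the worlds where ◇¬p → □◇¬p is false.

3

1: ◇¬p is F, □◇¬p is T. ✓
2: ◇¬p is T, □◇¬p is F. ✗
3: ◇¬p is T, □◇¬p is F. ✗
4: ◇¬p is T, □◇¬p is F. ✗
Satisfying worlds: {1}.
So ◇¬p → □◇¬p fails at the other 3 worlds.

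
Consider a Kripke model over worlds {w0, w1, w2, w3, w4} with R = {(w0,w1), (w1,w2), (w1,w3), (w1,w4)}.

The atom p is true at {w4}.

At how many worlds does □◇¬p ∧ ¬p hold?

3

w0: □◇¬p is T, ¬p is T. ✓
w1: □◇¬p is F, ¬p is T. ✗
w2: □◇¬p is T, ¬p is T. ✓
w3: □◇¬p is T, ¬p is T. ✓
w4: □◇¬p is T, ¬p is F. ✗
Satisfying worlds: {w0, w2, w3}.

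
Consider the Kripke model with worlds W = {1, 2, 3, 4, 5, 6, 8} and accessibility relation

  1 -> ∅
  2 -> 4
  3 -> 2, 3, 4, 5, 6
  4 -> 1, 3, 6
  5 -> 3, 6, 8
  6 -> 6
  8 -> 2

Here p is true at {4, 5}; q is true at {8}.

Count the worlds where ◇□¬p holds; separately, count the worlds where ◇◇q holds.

For ◇□¬p:
1: no successors, so ◇□¬p fails. ✗
2: successors {4}; □¬p there: 4:T. ✓
3: successors {2, 3, 4, 5, 6}; □¬p there: 2:F, 3:F, 4:T, 5:T, 6:T. ✓
4: successors {1, 3, 6}; □¬p there: 1:T, 3:F, 6:T. ✓
5: successors {3, 6, 8}; □¬p there: 3:F, 6:T, 8:T. ✓
6: successors {6}; □¬p there: 6:T. ✓
8: successors {2}; □¬p there: 2:F. ✗
— 5 worlds.
For ◇◇q:
1: no successors, so ◇◇q fails. ✗
2: successors {4}; ◇q there: 4:F. ✗
3: successors {2, 3, 4, 5, 6}; ◇q there: 2:F, 3:F, 4:F, 5:T, 6:F. ✓
4: successors {1, 3, 6}; ◇q there: 1:F, 3:F, 6:F. ✗
5: successors {3, 6, 8}; ◇q there: 3:F, 6:F, 8:F. ✗
6: successors {6}; ◇q there: 6:F. ✗
8: successors {2}; ◇q there: 2:F. ✗
— 1 world.

5 and 1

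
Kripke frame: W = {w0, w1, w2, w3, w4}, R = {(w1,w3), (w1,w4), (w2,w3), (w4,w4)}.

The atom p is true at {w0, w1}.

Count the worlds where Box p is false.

w0: no successors, so Box p holds vacuously. ✓
w1: successors {w3, w4}; p there: w3:F, w4:F. ✗
w2: successors {w3}; p there: w3:F. ✗
w3: no successors, so Box p holds vacuously. ✓
w4: successors {w4}; p there: w4:F. ✗
Satisfying worlds: {w0, w3}.
So Box p fails at the other 3 worlds.

3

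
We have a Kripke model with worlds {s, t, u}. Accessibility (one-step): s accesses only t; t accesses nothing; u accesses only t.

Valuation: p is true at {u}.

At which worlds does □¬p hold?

s: successors {t}; ¬p there: t:T. ✓
t: no successors, so □¬p holds vacuously. ✓
u: successors {t}; ¬p there: t:T. ✓

{s, t, u}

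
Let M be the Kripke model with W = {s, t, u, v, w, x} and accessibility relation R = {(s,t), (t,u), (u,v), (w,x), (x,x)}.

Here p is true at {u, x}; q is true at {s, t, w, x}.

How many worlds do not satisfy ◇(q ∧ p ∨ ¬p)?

2

s: successors {t}; q ∧ p ∨ ¬p there: t:T. ✓
t: successors {u}; q ∧ p ∨ ¬p there: u:F. ✗
u: successors {v}; q ∧ p ∨ ¬p there: v:T. ✓
v: no successors, so ◇(q ∧ p ∨ ¬p) fails. ✗
w: successors {x}; q ∧ p ∨ ¬p there: x:T. ✓
x: successors {x}; q ∧ p ∨ ¬p there: x:T. ✓
Satisfying worlds: {s, u, w, x}.
So ◇(q ∧ p ∨ ¬p) fails at the other 2 worlds.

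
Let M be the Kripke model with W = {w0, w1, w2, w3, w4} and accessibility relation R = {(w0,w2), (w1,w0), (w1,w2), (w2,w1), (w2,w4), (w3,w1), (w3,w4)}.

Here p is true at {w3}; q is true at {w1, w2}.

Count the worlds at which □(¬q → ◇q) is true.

3

w0: successors {w2}; ¬q → ◇q there: w2:T. ✓
w1: successors {w0, w2}; ¬q → ◇q there: w0:T, w2:T. ✓
w2: successors {w1, w4}; ¬q → ◇q there: w1:T, w4:F. ✗
w3: successors {w1, w4}; ¬q → ◇q there: w1:T, w4:F. ✗
w4: no successors, so □(¬q → ◇q) holds vacuously. ✓
Satisfying worlds: {w0, w1, w4}.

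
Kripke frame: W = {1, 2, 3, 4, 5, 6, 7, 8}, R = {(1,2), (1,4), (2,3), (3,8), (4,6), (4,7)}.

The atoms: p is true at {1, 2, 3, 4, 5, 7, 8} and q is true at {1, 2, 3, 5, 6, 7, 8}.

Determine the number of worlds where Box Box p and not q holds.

1: Box Box p is F, not q is F. ✗
2: Box Box p is T, not q is F. ✗
3: Box Box p is T, not q is F. ✗
4: Box Box p is T, not q is T. ✓
5: Box Box p is T, not q is F. ✗
6: Box Box p is T, not q is F. ✗
7: Box Box p is T, not q is F. ✗
8: Box Box p is T, not q is F. ✗
Satisfying worlds: {4}.

1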